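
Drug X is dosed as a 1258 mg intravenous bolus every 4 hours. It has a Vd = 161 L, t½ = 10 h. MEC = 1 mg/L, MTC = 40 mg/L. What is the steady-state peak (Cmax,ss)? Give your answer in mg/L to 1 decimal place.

32.3 mg/L

k = ln2/t½ = ln2/10 ≈ 0.069315 h⁻¹; fraction remaining f = e^(−kτ) = e^(−0.069315×4) ≈ 0.7579.
At steady state, accumulation factor R = 1/(1 − e^(−kτ)) ≈ 4.1305.
Each bolus raises the concentration by D/Vd = 1258/161 ≈ 7.814 mg/L.
Steady-state peak Cmax,ss = C₀·R ≈ 7.814 × 4.1305 ≈ 32.276 mg/L.
Peak 32.3 mg/L vs MTC 40 mg/L: below toxic threshold.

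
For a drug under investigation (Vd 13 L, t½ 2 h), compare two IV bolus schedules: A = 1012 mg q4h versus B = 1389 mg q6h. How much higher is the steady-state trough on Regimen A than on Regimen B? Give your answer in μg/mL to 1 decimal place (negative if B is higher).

10.7 μg/mL

Regimen A: f = (1/2)^(4/2) ≈ 0.2500; Cmin,ss = (1012/13)·f/(1−f) ≈ 25.949 μg/mL.
Regimen B: f = (1/2)^(6/2) ≈ 0.1250; Cmin,ss = (1389/13)·f/(1−f) ≈ 15.264 μg/mL.
Difference ≈ 25.949 − 15.264 ≈ 10.685 μg/mL.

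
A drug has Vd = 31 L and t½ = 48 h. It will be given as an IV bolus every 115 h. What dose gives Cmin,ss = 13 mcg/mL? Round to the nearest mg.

1718 mg

τ/t½ = 115/48 ≈ 2.3958, so f = (1/2)^(115/48) ≈ 0.190013.
Cmin,ss = (D/Vd)·f/(1−f), so D = Cmin,ss·Vd·(1−f)/f.
D = 13 × 31 × (1−f)/f ≈ 13 × 31 × 4.26280 ≈ 1717.91 mg.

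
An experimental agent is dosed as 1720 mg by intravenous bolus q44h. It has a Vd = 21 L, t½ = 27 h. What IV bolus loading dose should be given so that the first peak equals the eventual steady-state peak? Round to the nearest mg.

2541 mg

f = (1/2)^(44/27) ≈ 0.323171; accumulation ratio R = 1/(1−f) ≈ 1.47748.
Loading dose to hit Cmax,ss on first dose: D_load = D_maint·R ≈ 1720 × 1.47748 ≈ 2541.27 mg.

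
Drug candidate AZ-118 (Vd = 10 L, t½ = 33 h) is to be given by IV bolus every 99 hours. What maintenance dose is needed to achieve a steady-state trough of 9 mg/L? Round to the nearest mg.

630 mg

τ/t½ = 99/33 ≈ 3, so f = (1/2)^(99/33) ≈ 0.125000.
Cmin,ss = (D/Vd)·f/(1−f), so D = Cmin,ss·Vd·(1−f)/f.
D = 9 × 10 × (1−f)/f ≈ 9 × 10 × 7.00000 ≈ 630.00 mg.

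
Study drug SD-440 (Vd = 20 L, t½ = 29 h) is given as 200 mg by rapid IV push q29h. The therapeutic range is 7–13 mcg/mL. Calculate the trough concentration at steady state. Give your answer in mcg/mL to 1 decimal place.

10.0 mcg/mL

The dosing interval is 1 half-life, so f = 2^(−1) = 0.5.
At steady state, R = 1/(1 − 0.5) = 2/1.
Single-dose peak C₀ = D/Vd = 200/20 = 10 mcg/mL.
Steady-state peak Cmax,ss = C₀·R = 10 × 2/1 ≈ 20.000 mcg/mL.
Steady-state trough Cmin,ss = Cmax,ss·f ≈ 20.000 × 0.5 ≈ 10.000 mcg/mL.
Trough 10.0 mcg/mL vs MEC 7 mcg/mL: adequate.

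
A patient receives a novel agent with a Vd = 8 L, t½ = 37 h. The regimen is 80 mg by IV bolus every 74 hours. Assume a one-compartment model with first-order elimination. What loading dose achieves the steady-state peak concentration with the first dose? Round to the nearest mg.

f = (1/2)^(74/37) ≈ 0.250000; accumulation ratio R = 1/(1−f) ≈ 1.33333.
Loading dose to hit Cmax,ss on first dose: D_load = D_maint·R ≈ 80 × 1.33333 ≈ 106.67 mg.

107 mg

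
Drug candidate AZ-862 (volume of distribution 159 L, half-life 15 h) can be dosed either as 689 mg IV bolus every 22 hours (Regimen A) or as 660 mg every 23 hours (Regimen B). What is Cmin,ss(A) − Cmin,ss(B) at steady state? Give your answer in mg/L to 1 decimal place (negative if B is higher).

Regimen A: f = (1/2)^(22/15) ≈ 0.3618; Cmin,ss = (689/159)·f/(1−f) ≈ 2.457 mg/L.
Regimen B: f = (1/2)^(23/15) ≈ 0.3455; Cmin,ss = (660/159)·f/(1−f) ≈ 2.191 mg/L.
Difference ≈ 2.457 − 2.191 ≈ 0.266 mg/L.

0.3 mg/L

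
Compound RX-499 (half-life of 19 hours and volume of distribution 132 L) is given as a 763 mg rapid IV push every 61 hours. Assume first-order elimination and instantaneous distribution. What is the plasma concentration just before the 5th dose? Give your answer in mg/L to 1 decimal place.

0.7 mg/L

f = (1/2)^(τ/t½) = (1/2)^(61/19) ≈ 0.1080.
C₀ = D/Vd = 763/132 ≈ 5.780 mg/L.
Before the 5th dose, 4 doses have been given. Superposition: Cmin = C₀·(f + f² + … + f^4).
≈ 5.780 × (0.1080 + 0.0117 + 0.0013 + 0.0001) ≈ 5.780 × 0.1211 ≈ 0.700 mg/L.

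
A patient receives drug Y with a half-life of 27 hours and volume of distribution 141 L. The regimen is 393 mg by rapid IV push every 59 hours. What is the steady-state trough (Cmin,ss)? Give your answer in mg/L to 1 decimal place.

τ/t½ = 59/27 ≈ 2.1852, so fraction remaining f = (1/2)^(59/27) ≈ 0.2199.
At steady state, accumulation factor R = 1/(1 − e^(−kτ)) ≈ 1.2819.
Single-dose peak C₀ = D/Vd = 393/141 ≈ 2.787 mg/L.
Steady-state peak Cmax,ss = C₀·R ≈ 2.787 × 1.2819 ≈ 3.573 mg/L.
One interval later, Cmin,ss = Cmax,ss·e^(−kτ) ≈ 3.573 × 0.2199 ≈ 0.786 mg/L.

0.8 mg/L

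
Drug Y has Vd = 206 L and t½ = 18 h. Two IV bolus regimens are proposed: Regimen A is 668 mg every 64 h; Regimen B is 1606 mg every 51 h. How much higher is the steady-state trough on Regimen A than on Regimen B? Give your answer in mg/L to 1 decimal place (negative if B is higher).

-1.0 mg/L

Regimen A: f = (1/2)^(64/18) ≈ 0.0850; Cmin,ss = (668/206)·f/(1−f) ≈ 0.301 mg/L.
Regimen B: f = (1/2)^(51/18) ≈ 0.1403; Cmin,ss = (1606/206)·f/(1−f) ≈ 1.272 mg/L.
Difference ≈ 0.301 − 1.272 ≈ -0.971 mg/L.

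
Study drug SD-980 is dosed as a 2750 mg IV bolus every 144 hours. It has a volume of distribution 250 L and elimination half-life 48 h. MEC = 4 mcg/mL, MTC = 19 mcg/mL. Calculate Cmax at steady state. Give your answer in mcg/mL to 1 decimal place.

τ = 144 h = 3 half-lives, so f = (1/2)^3 = 0.125.
Accumulation ratio R = 1/(1 − f) = 1/0.875 = 8/7.
Single-dose peak C₀ = D/Vd = 2750/250 = 11 mcg/mL.
Steady-state peak Cmax,ss = C₀·R = 11 × 8/7 ≈ 12.571 mcg/mL.
Peak 12.6 mcg/mL vs MTC 19 mcg/mL: below toxic threshold.

12.6 mcg/mL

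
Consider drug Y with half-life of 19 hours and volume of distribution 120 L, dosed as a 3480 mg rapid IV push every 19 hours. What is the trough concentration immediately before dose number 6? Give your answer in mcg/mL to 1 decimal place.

f = (1/2)^(τ/t½) = (1/2)^(19/19) ≈ 0.5000.
C₀ = D/Vd = 3480/120 ≈ 29.000 mcg/mL.
Before the 6th dose, 5 doses have been given. Superposition: Cmin = C₀·(f + f² + … + f^5).
≈ 29.000 × (0.5000 + 0.2500 + 0.1250 + 0.0625 + 0.0313) ≈ 29.000 × 0.9688 ≈ 28.095 mcg/mL.

28.1 mcg/mL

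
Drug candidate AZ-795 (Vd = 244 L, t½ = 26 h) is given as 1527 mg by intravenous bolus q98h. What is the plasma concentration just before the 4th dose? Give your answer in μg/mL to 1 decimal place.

0.5 μg/mL

f = (1/2)^(τ/t½) = (1/2)^(98/26) ≈ 0.0733.
C₀ = D/Vd = 1527/244 ≈ 6.258 μg/mL.
Before the 4th dose, 3 doses have been given. Superposition: Cmin = C₀·(f + f² + … + f^3).
≈ 6.258 × (0.0733 + 0.0054 + 0.0004) ≈ 6.258 × 0.0791 ≈ 0.495 μg/mL.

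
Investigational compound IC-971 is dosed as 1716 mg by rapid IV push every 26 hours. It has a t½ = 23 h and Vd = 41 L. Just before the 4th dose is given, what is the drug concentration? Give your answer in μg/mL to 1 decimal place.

31.8 μg/mL

f = (1/2)^(τ/t½) = (1/2)^(26/23) ≈ 0.4568.
C₀ = D/Vd = 1716/41 ≈ 41.854 μg/mL.
Before the 4th dose, 3 doses have been given. Superposition: Cmin = C₀·(f + f² + … + f^3).
≈ 41.854 × (0.4568 + 0.2087 + 0.0953) ≈ 41.854 × 0.7608 ≈ 31.843 μg/mL.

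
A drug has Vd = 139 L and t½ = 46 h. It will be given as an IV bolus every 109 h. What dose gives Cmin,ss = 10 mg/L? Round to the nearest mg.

5793 mg

τ/t½ = 109/46 ≈ 2.3696, so f = (1/2)^(109/46) ≈ 0.193504.
Cmin,ss = (D/Vd)·f/(1−f), so D = Cmin,ss·Vd·(1−f)/f.
D = 10 × 139 × (1−f)/f ≈ 10 × 139 × 4.16785 ≈ 5793.31 mg.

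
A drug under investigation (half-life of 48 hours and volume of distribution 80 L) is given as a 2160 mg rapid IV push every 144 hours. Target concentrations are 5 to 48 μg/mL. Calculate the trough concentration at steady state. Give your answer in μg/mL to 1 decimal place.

3.9 μg/mL

τ = 144 h = 3 half-lives, so f = (1/2)^3 = 0.125.
At steady state, R = 1/(1 − 0.125) = 8/7.
Single-dose peak C₀ = D/Vd = 2160/80 = 27 μg/mL.
Steady-state peak Cmax,ss = C₀·R = 27 × 8/7 ≈ 30.857 μg/mL.
Steady-state trough Cmin,ss = Cmax,ss·f ≈ 30.857 × 0.125 ≈ 3.857 μg/mL.
Trough 3.9 μg/mL vs MEC 5 μg/mL: subtherapeutic.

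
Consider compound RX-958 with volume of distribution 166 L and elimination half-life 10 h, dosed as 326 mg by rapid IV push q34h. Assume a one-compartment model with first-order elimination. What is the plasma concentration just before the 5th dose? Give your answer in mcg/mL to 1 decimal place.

f = (1/2)^(τ/t½) = (1/2)^(34/10) ≈ 0.0947.
C₀ = D/Vd = 326/166 ≈ 1.964 mcg/mL.
Before the 5th dose, 4 doses have been given. Superposition: Cmin = C₀·(f + f² + … + f^4).
≈ 1.964 × (0.0947 + 0.0090 + 0.0008 + 0.0001) ≈ 1.964 × 0.1046 ≈ 0.205 mcg/mL.

0.2 mcg/mL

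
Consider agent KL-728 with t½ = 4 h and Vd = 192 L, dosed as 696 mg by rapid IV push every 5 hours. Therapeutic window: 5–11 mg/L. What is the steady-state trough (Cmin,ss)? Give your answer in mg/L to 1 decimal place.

Over one 5-h interval, 5/4 ≈ 1.25 half-lives elapse, leaving f ≈ 0.4204 of each dose.
At steady state, accumulation factor R = 1/(1 − e^(−kτ)) ≈ 1.7253.
Each bolus raises the concentration by D/Vd = 696/192 ≈ 3.625 mg/L.
Steady-state peak Cmax,ss = C₀·R ≈ 3.625 × 1.7253 ≈ 6.254 mg/L.
One interval later, Cmin,ss = Cmax,ss·e^(−kτ) ≈ 6.254 × 0.4204 ≈ 2.629 mg/L.
Trough 2.6 mg/L vs MEC 5 mg/L: subtherapeutic.

2.6 mg/L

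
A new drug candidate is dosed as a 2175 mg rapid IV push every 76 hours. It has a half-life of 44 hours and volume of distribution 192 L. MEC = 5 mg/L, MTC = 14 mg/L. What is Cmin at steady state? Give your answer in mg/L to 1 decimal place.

4.9 mg/L

Over one 76-h interval, 76/44 ≈ 1.7273 half-lives elapse, leaving f ≈ 0.3020 of each dose.
Accumulation ratio R = 1/(1 − f) ≈ 1/0.6980 ≈ 1.4327.
Single-dose peak C₀ = D/Vd = 2175/192 ≈ 11.328 mg/L.
Steady-state peak Cmax,ss = C₀·R ≈ 11.328 × 1.4327 ≈ 16.230 mg/L.
One interval later, Cmin,ss = Cmax,ss·e^(−kτ) ≈ 16.230 × 0.3020 ≈ 4.901 mg/L.
Trough 4.9 mg/L vs MEC 5 mg/L: subtherapeutic.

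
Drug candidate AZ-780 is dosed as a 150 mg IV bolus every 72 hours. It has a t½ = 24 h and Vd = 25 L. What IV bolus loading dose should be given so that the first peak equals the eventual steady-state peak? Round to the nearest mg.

171 mg

f = (1/2)^(72/24) ≈ 0.125000; accumulation ratio R = 1/(1−f) ≈ 1.14286.
Loading dose to hit Cmax,ss on first dose: D_load = D_maint·R ≈ 150 × 1.14286 ≈ 171.43 mg.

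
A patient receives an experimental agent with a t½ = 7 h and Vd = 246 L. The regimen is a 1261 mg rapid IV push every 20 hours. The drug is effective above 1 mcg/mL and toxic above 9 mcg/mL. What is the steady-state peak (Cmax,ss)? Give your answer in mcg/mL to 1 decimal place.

5.9 mcg/mL

τ/t½ = 20/7 ≈ 2.8571, so fraction remaining f = (1/2)^(20/7) ≈ 0.1380.
At steady state, accumulation factor R = 1/(1 − e^(−kτ)) ≈ 1.1601.
Single-dose peak C₀ = D/Vd = 1261/246 ≈ 5.126 mcg/mL.
Steady-state peak Cmax,ss = C₀·R ≈ 5.126 × 1.1601 ≈ 5.947 mcg/mL.
Peak 5.9 mcg/mL vs MTC 9 mcg/mL: below toxic threshold.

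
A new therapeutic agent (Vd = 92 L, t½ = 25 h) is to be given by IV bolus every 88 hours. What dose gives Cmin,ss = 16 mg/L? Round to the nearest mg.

τ/t½ = 88/25 ≈ 3.52, so f = (1/2)^(88/25) ≈ 0.087171.
Cmin,ss = (D/Vd)·f/(1−f), so D = Cmin,ss·Vd·(1−f)/f.
D = 16 × 92 × (1−f)/f ≈ 16 × 92 × 10.47171 ≈ 15414.36 mg.

15414 mg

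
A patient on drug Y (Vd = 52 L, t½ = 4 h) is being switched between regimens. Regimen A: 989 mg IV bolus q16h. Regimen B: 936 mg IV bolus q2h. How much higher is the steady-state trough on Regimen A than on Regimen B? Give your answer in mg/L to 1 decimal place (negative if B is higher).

Regimen A: f = (1/2)^(16/4) ≈ 0.0625; Cmin,ss = (989/52)·f/(1−f) ≈ 1.268 mg/L.
Regimen B: f = (1/2)^(2/4) ≈ 0.7071; Cmin,ss = (936/52)·f/(1−f) ≈ 43.454 mg/L.
Difference ≈ 1.268 − 43.454 ≈ -42.186 mg/L.

-42.2 mg/L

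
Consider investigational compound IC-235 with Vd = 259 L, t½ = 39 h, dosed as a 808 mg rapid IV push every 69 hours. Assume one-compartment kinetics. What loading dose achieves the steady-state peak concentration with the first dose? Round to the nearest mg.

f = (1/2)^(69/39) ≈ 0.293365; accumulation ratio R = 1/(1−f) ≈ 1.41516.
Loading dose to hit Cmax,ss on first dose: D_load = D_maint·R ≈ 808 × 1.41516 ≈ 1143.45 mg.

1143 mg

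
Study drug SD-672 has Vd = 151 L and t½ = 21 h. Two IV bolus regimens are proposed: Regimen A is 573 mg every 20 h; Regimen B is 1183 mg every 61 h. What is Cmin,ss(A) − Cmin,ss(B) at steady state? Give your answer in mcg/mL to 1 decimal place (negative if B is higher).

Regimen A: f = (1/2)^(20/21) ≈ 0.5168; Cmin,ss = (573/151)·f/(1−f) ≈ 4.059 mcg/mL.
Regimen B: f = (1/2)^(61/21) ≈ 0.1335; Cmin,ss = (1183/151)·f/(1−f) ≈ 1.207 mcg/mL.
Difference ≈ 4.059 − 1.207 ≈ 2.852 mcg/mL.

2.9 mcg/mL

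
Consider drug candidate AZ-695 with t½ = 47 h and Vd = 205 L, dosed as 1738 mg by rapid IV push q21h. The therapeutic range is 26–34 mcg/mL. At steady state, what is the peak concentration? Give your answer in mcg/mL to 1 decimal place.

31.8 mcg/mL

τ/t½ = 21/47 ≈ 0.44681, so fraction remaining f = (1/2)^(21/47) ≈ 0.7337.
Accumulation ratio R = 1/(1 − f) ≈ 1/0.2663 ≈ 3.7552.
Each bolus raises the concentration by D/Vd = 1738/205 ≈ 8.478 mcg/mL.
Steady-state peak Cmax,ss = C₀·R ≈ 8.478 × 3.7552 ≈ 31.837 mcg/mL.
Peak 31.8 mcg/mL vs MTC 34 mcg/mL: below toxic threshold.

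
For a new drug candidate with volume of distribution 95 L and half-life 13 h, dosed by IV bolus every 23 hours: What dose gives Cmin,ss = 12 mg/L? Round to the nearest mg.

2746 mg

τ/t½ = 23/13 ≈ 1.7692, so f = (1/2)^(23/13) ≈ 0.293365.
Cmin,ss = (D/Vd)·f/(1−f), so D = Cmin,ss·Vd·(1−f)/f.
D = 12 × 95 × (1−f)/f ≈ 12 × 95 × 2.40872 ≈ 2745.94 mg.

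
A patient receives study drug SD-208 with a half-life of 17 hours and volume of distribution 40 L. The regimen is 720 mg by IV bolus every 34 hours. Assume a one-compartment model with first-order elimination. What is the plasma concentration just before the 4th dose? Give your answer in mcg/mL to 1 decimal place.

5.9 mcg/mL

f = (1/2)^(τ/t½) = (1/2)^(34/17) ≈ 0.2500.
C₀ = D/Vd = 720/40 ≈ 18.000 mcg/mL.
Before the 4th dose, 3 doses have been given. Superposition: Cmin = C₀·(f + f² + … + f^3).
≈ 18.000 × (0.2500 + 0.0625 + 0.0156) ≈ 18.000 × 0.3281 ≈ 5.906 mcg/mL.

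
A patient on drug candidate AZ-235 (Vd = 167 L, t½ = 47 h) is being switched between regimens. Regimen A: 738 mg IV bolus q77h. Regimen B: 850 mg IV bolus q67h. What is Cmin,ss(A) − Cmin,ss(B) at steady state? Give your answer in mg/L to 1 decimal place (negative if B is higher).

-0.9 mg/L

Regimen A: f = (1/2)^(77/47) ≈ 0.3212; Cmin,ss = (738/167)·f/(1−f) ≈ 2.091 mg/L.
Regimen B: f = (1/2)^(67/47) ≈ 0.3723; Cmin,ss = (850/167)·f/(1−f) ≈ 3.019 mg/L.
Difference ≈ 2.091 − 3.019 ≈ -0.928 mg/L.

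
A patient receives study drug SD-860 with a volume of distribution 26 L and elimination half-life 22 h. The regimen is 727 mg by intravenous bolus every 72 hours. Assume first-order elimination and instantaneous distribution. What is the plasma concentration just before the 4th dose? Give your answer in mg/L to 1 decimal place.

3.2 mg/L

f = (1/2)^(τ/t½) = (1/2)^(72/22) ≈ 0.1035.
C₀ = D/Vd = 727/26 ≈ 27.962 mg/L.
Before the 4th dose, 3 doses have been given. Superposition: Cmin = C₀·(f + f² + … + f^3).
≈ 27.962 × (0.1035 + 0.0107 + 0.0011) ≈ 27.962 × 0.1153 ≈ 3.224 mg/L.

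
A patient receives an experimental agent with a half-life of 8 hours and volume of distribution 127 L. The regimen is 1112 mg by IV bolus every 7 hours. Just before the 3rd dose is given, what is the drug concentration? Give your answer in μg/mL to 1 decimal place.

7.4 μg/mL

f = (1/2)^(τ/t½) = (1/2)^(7/8) ≈ 0.5453.
C₀ = D/Vd = 1112/127 ≈ 8.756 μg/mL.
Before the 3rd dose, 2 doses have been given. Superposition: Cmin = C₀·(f + f²).
≈ 8.756 × (0.5453 + 0.2974) ≈ 8.756 × 0.8427 ≈ 7.379 μg/mL.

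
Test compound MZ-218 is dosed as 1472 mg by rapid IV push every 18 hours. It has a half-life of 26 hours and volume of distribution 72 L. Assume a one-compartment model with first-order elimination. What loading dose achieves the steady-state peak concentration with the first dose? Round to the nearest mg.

f = (1/2)^(18/26) ≈ 0.618863; accumulation ratio R = 1/(1−f) ≈ 2.62373.
Loading dose to hit Cmax,ss on first dose: D_load = D_maint·R ≈ 1472 × 2.62373 ≈ 3862.13 mg.

3862 mg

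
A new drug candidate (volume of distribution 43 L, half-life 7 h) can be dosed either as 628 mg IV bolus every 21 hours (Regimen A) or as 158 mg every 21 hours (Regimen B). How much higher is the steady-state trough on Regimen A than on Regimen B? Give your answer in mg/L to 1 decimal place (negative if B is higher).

Regimen A: f = (1/2)^(21/7) ≈ 0.1250; Cmin,ss = (628/43)·f/(1−f) ≈ 2.086 mg/L.
Regimen B: f = (1/2)^(21/7) ≈ 0.1250; Cmin,ss = (158/43)·f/(1−f) ≈ 0.525 mg/L.
Difference ≈ 2.086 − 0.525 ≈ 1.561 mg/L.

1.6 mg/L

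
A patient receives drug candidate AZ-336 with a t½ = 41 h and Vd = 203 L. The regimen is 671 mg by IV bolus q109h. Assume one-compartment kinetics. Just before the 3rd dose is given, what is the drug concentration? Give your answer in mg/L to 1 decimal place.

f = (1/2)^(τ/t½) = (1/2)^(109/41) ≈ 0.1584.
C₀ = D/Vd = 671/203 ≈ 3.305 mg/L.
Before the 3rd dose, 2 doses have been given. Superposition: Cmin = C₀·(f + f²).
≈ 3.305 × (0.1584 + 0.0251) ≈ 3.305 × 0.1835 ≈ 0.606 mg/L.

0.6 mg/L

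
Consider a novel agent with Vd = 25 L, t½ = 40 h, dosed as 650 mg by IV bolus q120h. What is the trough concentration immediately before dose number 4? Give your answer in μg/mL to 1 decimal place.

f = (1/2)^(τ/t½) = (1/2)^(120/40) ≈ 0.1250.
C₀ = D/Vd = 650/25 ≈ 26.000 μg/mL.
Before the 4th dose, 3 doses have been given. Superposition: Cmin = C₀·(f + f² + … + f^3).
≈ 26.000 × (0.1250 + 0.0156 + 0.0020) ≈ 26.000 × 0.1426 ≈ 3.708 μg/mL.

3.7 μg/mL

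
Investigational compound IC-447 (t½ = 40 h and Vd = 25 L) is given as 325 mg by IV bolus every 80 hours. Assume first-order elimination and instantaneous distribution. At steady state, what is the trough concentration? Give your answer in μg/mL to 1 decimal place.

τ = 80 h = 2 half-lives, so f = (1/2)^2 = 0.25.
Accumulation ratio R = 1/(1 − f) = 1/0.75 = 4/3.
Single-dose peak C₀ = D/Vd = 325/25 = 13 μg/mL.
Steady-state peak Cmax,ss = C₀·R = 13 × 4/3 ≈ 17.333 μg/mL.
Steady-state trough Cmin,ss = Cmax,ss·f ≈ 17.333 × 0.25 ≈ 4.333 μg/mL.

4.3 μg/mL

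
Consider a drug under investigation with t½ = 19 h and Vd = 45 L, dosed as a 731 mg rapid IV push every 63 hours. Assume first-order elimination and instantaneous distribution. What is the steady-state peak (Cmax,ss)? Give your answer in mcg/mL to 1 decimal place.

k = ln2/t½ = ln2/19 ≈ 0.036481 h⁻¹; fraction remaining f = e^(−kτ) = e^(−0.036481×63) ≈ 0.1004.
At steady state, accumulation factor R = 1/(1 − e^(−kτ)) ≈ 1.1116.
Single-dose peak C₀ = D/Vd = 731/45 ≈ 16.244 mcg/mL.
Steady-state peak Cmax,ss = C₀·R ≈ 16.244 × 1.1116 ≈ 18.057 mcg/mL.

18.1 mcg/mL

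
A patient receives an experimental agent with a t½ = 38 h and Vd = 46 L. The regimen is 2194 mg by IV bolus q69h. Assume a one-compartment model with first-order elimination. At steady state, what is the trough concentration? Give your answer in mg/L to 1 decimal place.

k = ln2/t½ = ln2/38 ≈ 0.018241 h⁻¹; fraction remaining f = e^(−kτ) = e^(−0.018241×69) ≈ 0.2840.
At steady state, accumulation factor R = 1/(1 − e^(−kτ)) ≈ 1.3966.
Single-dose peak C₀ = D/Vd = 2194/46 ≈ 47.696 mg/L.
Cmax,ss = C₀/(1 − f) ≈ 47.696/0.7160 ≈ 66.615 mg/L.
One interval later, Cmin,ss = Cmax,ss·e^(−kτ) ≈ 66.615 × 0.2840 ≈ 18.919 mg/L.

18.9 mg/L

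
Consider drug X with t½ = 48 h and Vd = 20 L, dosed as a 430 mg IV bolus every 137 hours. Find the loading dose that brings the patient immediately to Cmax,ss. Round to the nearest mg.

f = (1/2)^(137/48) ≈ 0.138296; accumulation ratio R = 1/(1−f) ≈ 1.16049.
Loading dose to hit Cmax,ss on first dose: D_load = D_maint·R ≈ 430 × 1.16049 ≈ 499.01 mg.

499 mg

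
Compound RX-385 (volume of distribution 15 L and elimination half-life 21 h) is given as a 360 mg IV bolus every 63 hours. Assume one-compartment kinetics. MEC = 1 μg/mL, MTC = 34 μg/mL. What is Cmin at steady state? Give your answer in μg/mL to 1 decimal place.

τ = 63 h = 3 half-lives, so f = (1/2)^3 = 0.125.
Accumulation ratio R = 1/(1 − f) = 1/0.875 = 8/7.
Single-dose peak C₀ = D/Vd = 360/15 = 24 μg/mL.
Steady-state peak Cmax,ss = C₀·R = 24 × 8/7 ≈ 27.429 μg/mL.
Steady-state trough Cmin,ss = Cmax,ss·f ≈ 27.429 × 0.125 ≈ 3.429 μg/mL.
Trough 3.4 μg/mL vs MEC 1 μg/mL: adequate.

3.4 μg/mL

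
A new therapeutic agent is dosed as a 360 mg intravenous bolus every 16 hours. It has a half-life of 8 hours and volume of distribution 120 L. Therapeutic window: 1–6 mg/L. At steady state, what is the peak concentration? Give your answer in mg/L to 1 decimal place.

4.0 mg/L

τ = 16 h = 2 half-lives, so f = (1/2)^2 = 0.25.
At steady state, R = 1/(1 − 0.25) = 4/3.
Single-dose peak C₀ = D/Vd = 360/120 = 3 mg/L.
Steady-state peak Cmax,ss = C₀·R = 3 × 4/3 ≈ 4.000 mg/L.
Peak 4.0 mg/L vs MTC 6 mg/L: below toxic threshold.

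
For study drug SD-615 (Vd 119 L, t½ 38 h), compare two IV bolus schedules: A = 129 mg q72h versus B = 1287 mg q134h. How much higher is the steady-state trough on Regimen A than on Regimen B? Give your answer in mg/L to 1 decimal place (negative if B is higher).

-0.6 mg/L

Regimen A: f = (1/2)^(72/38) ≈ 0.2689; Cmin,ss = (129/119)·f/(1−f) ≈ 0.399 mg/L.
Regimen B: f = (1/2)^(134/38) ≈ 0.0868; Cmin,ss = (1287/119)·f/(1−f) ≈ 1.028 mg/L.
Difference ≈ 0.399 − 1.028 ≈ -0.629 mg/L.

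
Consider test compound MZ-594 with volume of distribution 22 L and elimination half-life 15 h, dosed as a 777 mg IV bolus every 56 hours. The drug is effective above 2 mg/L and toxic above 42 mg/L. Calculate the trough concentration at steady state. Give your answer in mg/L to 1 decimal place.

2.9 mg/L

τ/t½ = 56/15 ≈ 3.7333, so fraction remaining f = (1/2)^(56/15) ≈ 0.0752.
Single-dose peak C₀ = D/Vd = 777/22 ≈ 35.318 mg/L.
Steady-state trough Cmin,ss = C₀·f/(1−f) ≈ 35.318 × 0.0752/0.9248 ≈ 2.872 mg/L.
Trough 2.9 mg/L vs MEC 2 mg/L: adequate.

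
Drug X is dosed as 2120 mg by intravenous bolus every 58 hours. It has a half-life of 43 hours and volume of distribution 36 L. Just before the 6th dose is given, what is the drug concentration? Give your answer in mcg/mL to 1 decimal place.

f = (1/2)^(τ/t½) = (1/2)^(58/43) ≈ 0.3926.
C₀ = D/Vd = 2120/36 ≈ 58.889 mcg/mL.
Before the 6th dose, 5 doses have been given. Superposition: Cmin = C₀·(f + f² + … + f^5).
≈ 58.889 × (0.3926 + 0.1541 + 0.0605 + 0.0238 + 0.0093) ≈ 58.889 × 0.6403 ≈ 37.707 mcg/mL.

37.7 mcg/mL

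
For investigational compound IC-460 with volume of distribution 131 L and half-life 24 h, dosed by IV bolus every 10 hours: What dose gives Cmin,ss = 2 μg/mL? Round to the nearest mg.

τ/t½ = 10/24 ≈ 0.41667, so f = (1/2)^(10/24) ≈ 0.749154.
Cmin,ss = (D/Vd)·f/(1−f), so D = Cmin,ss·Vd·(1−f)/f.
D = 2 × 131 × (1−f)/f ≈ 2 × 131 × 0.33484 ≈ 87.73 mg.

88 mg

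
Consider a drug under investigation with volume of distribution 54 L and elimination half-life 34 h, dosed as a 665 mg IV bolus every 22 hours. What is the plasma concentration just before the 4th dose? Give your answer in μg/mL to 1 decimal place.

16.1 μg/mL

f = (1/2)^(τ/t½) = (1/2)^(22/34) ≈ 0.6386.
C₀ = D/Vd = 665/54 ≈ 12.315 μg/mL.
Before the 4th dose, 3 doses have been given. Superposition: Cmin = C₀·(f + f² + … + f^3).
≈ 12.315 × (0.6386 + 0.4078 + 0.2604) ≈ 12.315 × 1.3068 ≈ 16.093 μg/mL.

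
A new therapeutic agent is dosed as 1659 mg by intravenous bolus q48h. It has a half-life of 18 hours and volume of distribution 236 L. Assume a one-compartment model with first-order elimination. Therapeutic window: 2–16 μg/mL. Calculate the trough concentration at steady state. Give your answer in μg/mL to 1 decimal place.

τ/t½ = 48/18 ≈ 2.6667, so fraction remaining f = (1/2)^(48/18) ≈ 0.1575.
At steady state, accumulation factor R = 1/(1 − e^(−kτ)) ≈ 1.1869.
Single-dose peak C₀ = D/Vd = 1659/236 ≈ 7.030 μg/mL.
Cmax,ss = C₀/(1 − f) ≈ 7.030/0.8425 ≈ 8.344 μg/mL.
Steady-state trough Cmin,ss = Cmax,ss·f ≈ 8.344 × 0.1575 ≈ 1.314 μg/mL.
Trough 1.3 μg/mL vs MEC 2 μg/mL: subtherapeutic.

1.3 μg/mL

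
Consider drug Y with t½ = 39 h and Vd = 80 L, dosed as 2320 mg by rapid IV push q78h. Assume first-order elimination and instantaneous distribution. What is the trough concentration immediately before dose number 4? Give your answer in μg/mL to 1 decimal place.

f = (1/2)^(τ/t½) = (1/2)^(78/39) ≈ 0.2500.
C₀ = D/Vd = 2320/80 ≈ 29.000 μg/mL.
Before the 4th dose, 3 doses have been given. Superposition: Cmin = C₀·(f + f² + … + f^3).
≈ 29.000 × (0.2500 + 0.0625 + 0.0156) ≈ 29.000 × 0.3281 ≈ 9.515 μg/mL.

9.5 μg/mL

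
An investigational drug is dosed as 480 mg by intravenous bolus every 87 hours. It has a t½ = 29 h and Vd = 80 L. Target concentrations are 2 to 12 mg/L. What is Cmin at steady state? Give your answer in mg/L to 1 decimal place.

The dosing interval is 3 half-lives, so f = 2^(−3) = 0.125.
At steady state, R = 1/(1 − 0.125) = 8/7.
Single-dose peak C₀ = D/Vd = 480/80 = 6 mg/L.
Steady-state peak Cmax,ss = C₀·R = 6 × 8/7 ≈ 6.857 mg/L.
Steady-state trough Cmin,ss = Cmax,ss·f ≈ 6.857 × 0.125 ≈ 0.857 mg/L.
Trough 0.9 mg/L vs MEC 2 mg/L: subtherapeutic.

0.9 mg/L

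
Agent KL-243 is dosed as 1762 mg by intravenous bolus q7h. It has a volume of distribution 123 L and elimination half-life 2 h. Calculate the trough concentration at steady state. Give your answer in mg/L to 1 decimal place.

1.4 mg/L

k = ln2/t½ = ln2/2 ≈ 0.346574 h⁻¹; fraction remaining f = e^(−kτ) = e^(−0.346574×7) ≈ 0.0884.
Single-dose peak C₀ = D/Vd = 1762/123 ≈ 14.325 mg/L.
Steady-state trough Cmin,ss = C₀·f/(1−f) ≈ 14.325 × 0.0884/0.9116 ≈ 1.389 mg/L.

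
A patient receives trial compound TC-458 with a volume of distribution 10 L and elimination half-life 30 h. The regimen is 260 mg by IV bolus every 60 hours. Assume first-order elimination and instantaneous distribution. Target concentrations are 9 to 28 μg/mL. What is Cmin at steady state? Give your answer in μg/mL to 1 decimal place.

The dosing interval is 2 half-lives, so f = 2^(−2) = 0.25.
Accumulation ratio R = 1/(1 − f) = 1/0.75 = 4/3.
Single-dose peak C₀ = D/Vd = 260/10 = 26 μg/mL.
Steady-state peak Cmax,ss = C₀·R = 26 × 4/3 ≈ 34.667 μg/mL.
Steady-state trough Cmin,ss = Cmax,ss·f ≈ 34.667 × 0.25 ≈ 8.667 μg/mL.
Trough 8.7 μg/mL vs MEC 9 μg/mL: subtherapeutic.

8.7 μg/mL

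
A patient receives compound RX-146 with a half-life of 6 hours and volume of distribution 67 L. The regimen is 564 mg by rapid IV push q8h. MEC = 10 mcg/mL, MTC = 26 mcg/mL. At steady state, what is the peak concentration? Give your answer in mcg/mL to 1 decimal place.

14.0 mcg/mL

Over one 8-h interval, 8/6 ≈ 1.3333 half-lives elapse, leaving f ≈ 0.3969 of each dose.
Accumulation ratio R = 1/(1 − f) ≈ 1/0.6031 ≈ 1.6581.
Single-dose peak C₀ = D/Vd = 564/67 ≈ 8.418 mcg/mL.
Steady-state peak Cmax,ss = C₀·R ≈ 8.418 × 1.6581 ≈ 13.958 mcg/mL.
Peak 14.0 mcg/mL vs MTC 26 mcg/mL: below toxic threshold.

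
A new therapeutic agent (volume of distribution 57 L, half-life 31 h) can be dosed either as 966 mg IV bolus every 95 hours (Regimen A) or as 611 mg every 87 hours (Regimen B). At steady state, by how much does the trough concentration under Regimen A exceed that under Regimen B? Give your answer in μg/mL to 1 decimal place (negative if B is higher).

Regimen A: f = (1/2)^(95/31) ≈ 0.1195; Cmin,ss = (966/57)·f/(1−f) ≈ 2.300 μg/mL.
Regimen B: f = (1/2)^(87/31) ≈ 0.1429; Cmin,ss = (611/57)·f/(1−f) ≈ 1.787 μg/mL.
Difference ≈ 2.300 − 1.787 ≈ 0.513 μg/mL.

0.5 μg/mL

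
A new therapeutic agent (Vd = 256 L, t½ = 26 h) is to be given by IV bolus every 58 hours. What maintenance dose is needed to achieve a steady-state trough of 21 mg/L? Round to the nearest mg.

τ/t½ = 58/26 ≈ 2.2308, so f = (1/2)^(58/26) ≈ 0.213045.
Cmin,ss = (D/Vd)·f/(1−f), so D = Cmin,ss·Vd·(1−f)/f.
D = 21 × 256 × (1−f)/f ≈ 21 × 256 × 3.69384 ≈ 19858.08 mg.

19858 mg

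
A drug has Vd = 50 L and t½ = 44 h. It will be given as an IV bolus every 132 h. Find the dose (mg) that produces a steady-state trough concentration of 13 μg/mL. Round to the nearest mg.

4550 mg

τ/t½ = 132/44 ≈ 3, so f = (1/2)^(132/44) ≈ 0.125000.
Cmin,ss = (D/Vd)·f/(1−f), so D = Cmin,ss·Vd·(1−f)/f.
D = 13 × 50 × (1−f)/f ≈ 13 × 50 × 7.00000 ≈ 4550.00 mg.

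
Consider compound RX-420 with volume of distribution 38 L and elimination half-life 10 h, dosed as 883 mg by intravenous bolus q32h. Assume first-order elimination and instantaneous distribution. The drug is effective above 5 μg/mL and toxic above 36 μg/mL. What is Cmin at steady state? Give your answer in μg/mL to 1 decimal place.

2.8 μg/mL

k = ln2/t½ = ln2/10 ≈ 0.069315 h⁻¹; fraction remaining f = e^(−kτ) = e^(−0.069315×32) ≈ 0.1088.
At steady state, accumulation factor R = 1/(1 − e^(−kτ)) ≈ 1.1221.
Single-dose peak C₀ = D/Vd = 883/38 ≈ 23.237 μg/mL.
Cmax,ss = C₀/(1 − f) ≈ 23.237/0.8912 ≈ 26.074 μg/mL.
Steady-state trough Cmin,ss = Cmax,ss·f ≈ 26.074 × 0.1088 ≈ 2.837 μg/mL.
Trough 2.8 μg/mL vs MEC 5 μg/mL: subtherapeutic.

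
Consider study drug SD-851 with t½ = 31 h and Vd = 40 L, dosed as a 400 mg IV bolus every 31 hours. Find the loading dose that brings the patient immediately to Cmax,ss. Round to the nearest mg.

800 mg

f = (1/2)^(31/31) ≈ 0.500000; accumulation ratio R = 1/(1−f) ≈ 2.00000.
Loading dose to hit Cmax,ss on first dose: D_load = D_maint·R ≈ 400 × 2.00000 ≈ 800.00 mg.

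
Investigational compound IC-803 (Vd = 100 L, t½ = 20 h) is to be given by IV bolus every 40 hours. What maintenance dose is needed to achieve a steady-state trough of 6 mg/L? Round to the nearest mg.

1800 mg

τ/t½ = 40/20 ≈ 2, so f = (1/2)^(40/20) ≈ 0.250000.
Cmin,ss = (D/Vd)·f/(1−f), so D = Cmin,ss·Vd·(1−f)/f.
D = 6 × 100 × (1−f)/f ≈ 6 × 100 × 3.00000 ≈ 1800.00 mg.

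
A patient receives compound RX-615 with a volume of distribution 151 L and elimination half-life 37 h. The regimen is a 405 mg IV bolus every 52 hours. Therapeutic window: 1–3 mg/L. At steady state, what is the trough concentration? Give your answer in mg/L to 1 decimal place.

1.6 mg/L

Over one 52-h interval, 52/37 ≈ 1.4054 half-lives elapse, leaving f ≈ 0.3775 of each dose.
Single-dose peak C₀ = D/Vd = 405/151 ≈ 2.682 mg/L.
Steady-state trough Cmin,ss = C₀·f/(1−f) ≈ 2.682 × 0.3775/0.6225 ≈ 1.626 mg/L.
Trough 1.6 mg/L vs MEC 1 mg/L: adequate.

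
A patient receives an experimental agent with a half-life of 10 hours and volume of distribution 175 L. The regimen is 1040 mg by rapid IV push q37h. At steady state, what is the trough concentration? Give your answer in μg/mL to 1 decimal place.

τ/t½ = 37/10 ≈ 3.7, so fraction remaining f = (1/2)^(37/10) ≈ 0.0769.
Single-dose peak C₀ = D/Vd = 1040/175 ≈ 5.943 μg/mL.
Steady-state trough Cmin,ss = C₀·f/(1−f) ≈ 5.943 × 0.0769/0.9231 ≈ 0.495 μg/mL.

0.5 μg/mL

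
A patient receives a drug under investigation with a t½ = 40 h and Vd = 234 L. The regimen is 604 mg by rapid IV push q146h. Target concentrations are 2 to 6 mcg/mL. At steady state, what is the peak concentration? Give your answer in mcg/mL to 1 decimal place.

2.8 mcg/mL

Over one 146-h interval, 146/40 ≈ 3.65 half-lives elapse, leaving f ≈ 0.0797 of each dose.
At steady state, accumulation factor R = 1/(1 − e^(−kτ)) ≈ 1.0866.
Each bolus raises the concentration by D/Vd = 604/234 ≈ 2.581 mcg/mL.
Steady-state peak Cmax,ss = C₀·R ≈ 2.581 × 1.0866 ≈ 2.805 mcg/mL.
Peak 2.8 mcg/mL vs MTC 6 mcg/mL: below toxic threshold.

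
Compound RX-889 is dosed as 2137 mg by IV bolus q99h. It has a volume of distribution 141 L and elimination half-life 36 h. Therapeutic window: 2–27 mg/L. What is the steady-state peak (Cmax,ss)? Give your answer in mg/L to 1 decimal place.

k = ln2/t½ = ln2/36 ≈ 0.019254 h⁻¹; fraction remaining f = e^(−kτ) = e^(−0.019254×99) ≈ 0.1487.
At steady state, accumulation factor R = 1/(1 − e^(−kτ)) ≈ 1.1747.
Each bolus raises the concentration by D/Vd = 2137/141 ≈ 15.156 mg/L.
Steady-state peak Cmax,ss = C₀·R ≈ 15.156 × 1.1747 ≈ 17.804 mg/L.
Peak 17.8 mg/L vs MTC 27 mg/L: below toxic threshold.

17.8 mg/L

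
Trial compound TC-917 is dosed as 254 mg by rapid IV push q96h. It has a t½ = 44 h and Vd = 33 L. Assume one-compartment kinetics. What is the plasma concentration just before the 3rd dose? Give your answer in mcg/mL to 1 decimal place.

2.1 mcg/mL

f = (1/2)^(τ/t½) = (1/2)^(96/44) ≈ 0.2204.
C₀ = D/Vd = 254/33 ≈ 7.697 mcg/mL.
Before the 3rd dose, 2 doses have been given. Superposition: Cmin = C₀·(f + f²).
≈ 7.697 × (0.2204 + 0.0486) ≈ 7.697 × 0.2690 ≈ 2.070 mcg/mL.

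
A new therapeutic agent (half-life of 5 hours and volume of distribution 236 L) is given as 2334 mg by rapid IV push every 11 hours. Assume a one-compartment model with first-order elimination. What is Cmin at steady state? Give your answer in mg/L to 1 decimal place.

Over one 11-h interval, 11/5 ≈ 2.2 half-lives elapse, leaving f ≈ 0.2176 of each dose.
Each bolus raises the concentration by D/Vd = 2334/236 ≈ 9.890 mg/L.
Steady-state trough Cmin,ss = C₀·f/(1−f) ≈ 9.890 × 0.2176/0.7824 ≈ 2.751 mg/L.

2.8 mg/L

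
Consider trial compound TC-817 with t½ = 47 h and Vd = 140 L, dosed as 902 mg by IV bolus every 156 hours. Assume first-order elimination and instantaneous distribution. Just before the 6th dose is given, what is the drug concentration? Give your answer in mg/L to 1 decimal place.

0.7 mg/L

f = (1/2)^(τ/t½) = (1/2)^(156/47) ≈ 0.1002.
C₀ = D/Vd = 902/140 ≈ 6.443 mg/L.
Before the 6th dose, 5 doses have been given. Superposition: Cmin = C₀·(f + f² + … + f^5).
≈ 6.443 × (0.1002 + 0.0100 + 0.0010 + 0.0001 + 0.0000) ≈ 6.443 × 0.1113 ≈ 0.717 mg/L.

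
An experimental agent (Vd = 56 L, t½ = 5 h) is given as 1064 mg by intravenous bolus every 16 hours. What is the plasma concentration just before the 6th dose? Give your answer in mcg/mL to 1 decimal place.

2.3 mcg/mL

f = (1/2)^(τ/t½) = (1/2)^(16/5) ≈ 0.1088.
C₀ = D/Vd = 1064/56 ≈ 19.000 mcg/mL.
Before the 6th dose, 5 doses have been given. Superposition: Cmin = C₀·(f + f² + … + f^5).
≈ 19.000 × (0.1088 + 0.0118 + 0.0013 + 0.0001 + 0.0000) ≈ 19.000 × 0.1220 ≈ 2.318 mcg/mL.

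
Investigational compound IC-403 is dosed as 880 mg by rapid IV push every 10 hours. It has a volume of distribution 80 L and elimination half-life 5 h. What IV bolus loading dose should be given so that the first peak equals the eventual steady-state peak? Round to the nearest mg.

1173 mg

f = (1/2)^(10/5) ≈ 0.250000; accumulation ratio R = 1/(1−f) ≈ 1.33333.
Loading dose to hit Cmax,ss on first dose: D_load = D_maint·R ≈ 880 × 1.33333 ≈ 1173.33 mg.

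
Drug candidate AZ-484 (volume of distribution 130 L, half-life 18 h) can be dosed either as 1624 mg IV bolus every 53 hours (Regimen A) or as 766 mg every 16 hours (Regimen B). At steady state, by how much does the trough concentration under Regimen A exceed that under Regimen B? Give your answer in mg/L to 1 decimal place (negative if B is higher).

-5.1 mg/L

Regimen A: f = (1/2)^(53/18) ≈ 0.1299; Cmin,ss = (1624/130)·f/(1−f) ≈ 1.865 mg/L.
Regimen B: f = (1/2)^(16/18) ≈ 0.5400; Cmin,ss = (766/130)·f/(1−f) ≈ 6.917 mg/L.
Difference ≈ 1.865 − 6.917 ≈ -5.052 mg/L.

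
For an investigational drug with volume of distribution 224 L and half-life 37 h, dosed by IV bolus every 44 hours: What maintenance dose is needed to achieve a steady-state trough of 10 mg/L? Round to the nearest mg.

2868 mg

τ/t½ = 44/37 ≈ 1.1892, so f = (1/2)^(44/37) ≈ 0.438549.
Cmin,ss = (D/Vd)·f/(1−f), so D = Cmin,ss·Vd·(1−f)/f.
D = 10 × 224 × (1−f)/f ≈ 10 × 224 × 1.28025 ≈ 2867.76 mg.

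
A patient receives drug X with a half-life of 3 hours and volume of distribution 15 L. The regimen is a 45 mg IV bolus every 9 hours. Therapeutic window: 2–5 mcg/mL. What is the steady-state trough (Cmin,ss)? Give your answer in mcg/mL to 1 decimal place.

0.4 mcg/mL

τ = 9 h = 3 half-lives, so f = (1/2)^3 = 0.125.
Accumulation ratio R = 1/(1 − f) = 1/0.875 = 8/7.
Single-dose peak C₀ = D/Vd = 45/15 = 3 mcg/mL.
Steady-state peak Cmax,ss = C₀·R = 3 × 8/7 ≈ 3.429 mcg/mL.
Steady-state trough Cmin,ss = Cmax,ss·f ≈ 3.429 × 0.125 ≈ 0.429 mcg/mL.
Trough 0.4 mcg/mL vs MEC 2 mcg/mL: subtherapeutic.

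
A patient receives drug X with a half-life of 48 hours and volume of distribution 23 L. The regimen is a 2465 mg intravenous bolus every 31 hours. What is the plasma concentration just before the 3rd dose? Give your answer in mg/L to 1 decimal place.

112.3 mg/L

f = (1/2)^(τ/t½) = (1/2)^(31/48) ≈ 0.6391.
C₀ = D/Vd = 2465/23 ≈ 107.174 mg/L.
Before the 3rd dose, 2 doses have been given. Superposition: Cmin = C₀·(f + f²).
≈ 107.174 × (0.6391 + 0.4084) ≈ 107.174 × 1.0475 ≈ 112.265 mg/L.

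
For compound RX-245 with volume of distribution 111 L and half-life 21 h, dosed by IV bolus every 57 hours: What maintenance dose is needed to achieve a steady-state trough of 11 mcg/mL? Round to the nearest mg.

τ/t½ = 57/21 ≈ 2.7143, so f = (1/2)^(57/21) ≈ 0.152377.
Cmin,ss = (D/Vd)·f/(1−f), so D = Cmin,ss·Vd·(1−f)/f.
D = 11 × 111 × (1−f)/f ≈ 11 × 111 × 5.56267 ≈ 6792.02 mg.

6792 mg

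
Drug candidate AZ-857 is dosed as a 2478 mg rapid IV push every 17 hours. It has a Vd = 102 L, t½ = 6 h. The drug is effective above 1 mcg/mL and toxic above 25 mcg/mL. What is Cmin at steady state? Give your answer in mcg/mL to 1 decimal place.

k = ln2/t½ = ln2/6 ≈ 0.115525 h⁻¹; fraction remaining f = e^(−kτ) = e^(−0.115525×17) ≈ 0.1403.
Single-dose peak C₀ = D/Vd = 2478/102 ≈ 24.294 mcg/mL.
Steady-state trough Cmin,ss = C₀·f/(1−f) ≈ 24.294 × 0.1403/0.8597 ≈ 3.965 mcg/mL.
Trough 4.0 mcg/mL vs MEC 1 mcg/mL: adequate.

4.0 mcg/mL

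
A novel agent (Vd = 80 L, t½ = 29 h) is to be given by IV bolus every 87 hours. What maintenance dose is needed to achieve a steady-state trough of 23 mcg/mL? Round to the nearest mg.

τ/t½ = 87/29 ≈ 3, so f = (1/2)^(87/29) ≈ 0.125000.
Cmin,ss = (D/Vd)·f/(1−f), so D = Cmin,ss·Vd·(1−f)/f.
D = 23 × 80 × (1−f)/f ≈ 23 × 80 × 7.00000 ≈ 12880.00 mg.

12880 mg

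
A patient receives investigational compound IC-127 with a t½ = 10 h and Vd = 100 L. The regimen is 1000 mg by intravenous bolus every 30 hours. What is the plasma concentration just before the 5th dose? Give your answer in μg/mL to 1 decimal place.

1.4 μg/mL

f = (1/2)^(τ/t½) = (1/2)^(30/10) ≈ 0.1250.
C₀ = D/Vd = 1000/100 ≈ 10.000 μg/mL.
Before the 5th dose, 4 doses have been given. Superposition: Cmin = C₀·(f + f² + … + f^4).
≈ 10.000 × (0.1250 + 0.0156 + 0.0020 + 0.0002) ≈ 10.000 × 0.1428 ≈ 1.428 μg/mL.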